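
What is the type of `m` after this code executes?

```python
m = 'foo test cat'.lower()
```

str.lower() returns str

str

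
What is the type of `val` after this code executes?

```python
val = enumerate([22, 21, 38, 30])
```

enumerate() returns an enumerate iterator object

enumerate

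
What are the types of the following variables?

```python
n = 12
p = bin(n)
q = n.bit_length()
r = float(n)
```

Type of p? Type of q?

bin() returns str; int.bit_length() returns int

str, int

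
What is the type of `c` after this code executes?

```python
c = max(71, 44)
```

max() of ints returns int

int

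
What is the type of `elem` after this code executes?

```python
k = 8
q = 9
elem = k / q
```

int / int always returns float in Python 3 (8 / 9 = 0.888889)

float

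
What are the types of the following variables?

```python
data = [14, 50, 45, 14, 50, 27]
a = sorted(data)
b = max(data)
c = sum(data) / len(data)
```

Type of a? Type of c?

sorted() returns list; int / int returns float

list, float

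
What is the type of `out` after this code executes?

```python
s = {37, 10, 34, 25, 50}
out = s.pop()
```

Popping from a set of ints returns int

int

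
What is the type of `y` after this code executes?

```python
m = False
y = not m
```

'not' always returns bool

bool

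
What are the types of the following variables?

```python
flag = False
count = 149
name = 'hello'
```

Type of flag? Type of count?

flag is bool; count is int

bool, int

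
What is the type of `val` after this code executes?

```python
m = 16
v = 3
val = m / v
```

int / int always returns float in Python 3 (16 / 3 = 5.33333)

float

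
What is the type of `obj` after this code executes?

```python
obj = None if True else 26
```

Ternary: condition is True, if branch (None) taken → NoneType

NoneType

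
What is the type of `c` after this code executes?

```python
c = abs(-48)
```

abs() of int returns int

int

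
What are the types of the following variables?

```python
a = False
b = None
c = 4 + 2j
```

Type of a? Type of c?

a is bool; c is complex

bool, complex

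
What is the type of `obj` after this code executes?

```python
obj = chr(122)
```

chr() returns str (single character)

str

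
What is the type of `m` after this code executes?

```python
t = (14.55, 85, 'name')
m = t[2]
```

Index 2 of tuple is 'name' which is str

str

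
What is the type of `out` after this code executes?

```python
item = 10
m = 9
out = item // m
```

int // int returns int (10 // 9 = 1)

int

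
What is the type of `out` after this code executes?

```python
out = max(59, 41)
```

max() of ints returns int

int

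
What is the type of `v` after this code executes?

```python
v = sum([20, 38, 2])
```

sum() of ints returns int

int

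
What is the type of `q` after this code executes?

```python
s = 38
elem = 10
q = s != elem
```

Comparison operators return bool

bool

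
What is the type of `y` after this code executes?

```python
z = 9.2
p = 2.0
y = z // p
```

float // float returns float (floor division preserves float type)

float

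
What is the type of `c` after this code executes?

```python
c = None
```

None has type NoneType

NoneType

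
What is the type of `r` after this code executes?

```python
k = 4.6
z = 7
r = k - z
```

float - int returns float (4.6 - 7 = -2.4)

float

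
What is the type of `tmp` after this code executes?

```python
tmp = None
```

None has type NoneType

NoneType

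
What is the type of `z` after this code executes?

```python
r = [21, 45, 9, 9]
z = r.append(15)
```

list.append() returns None (mutates in place)

NoneType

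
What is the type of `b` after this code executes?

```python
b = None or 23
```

'or' with None returns the other value (23, int)

int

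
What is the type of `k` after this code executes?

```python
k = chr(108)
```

chr() returns str (single character)

str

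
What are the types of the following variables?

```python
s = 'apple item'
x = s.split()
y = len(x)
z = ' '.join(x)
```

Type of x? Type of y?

str.split() returns list; len() returns int

list, int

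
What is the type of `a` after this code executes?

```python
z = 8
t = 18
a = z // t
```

int // int returns int (8 // 18 = 0)

int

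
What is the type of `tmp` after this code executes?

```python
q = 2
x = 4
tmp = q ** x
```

int ** positive int returns int (2 ** 4 = 16)

int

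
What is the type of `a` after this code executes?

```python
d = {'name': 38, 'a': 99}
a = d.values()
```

.values() returns a dict_values view object

dict_values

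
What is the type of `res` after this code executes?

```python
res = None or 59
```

'or' with None returns the other value (59, int)

int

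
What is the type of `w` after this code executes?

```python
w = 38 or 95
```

'or' returns the first truthy value (38, which is int)

int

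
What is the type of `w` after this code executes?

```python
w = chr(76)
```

chr() returns str (single character)

str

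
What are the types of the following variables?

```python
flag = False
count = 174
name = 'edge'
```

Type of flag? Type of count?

flag is bool; count is int

bool, int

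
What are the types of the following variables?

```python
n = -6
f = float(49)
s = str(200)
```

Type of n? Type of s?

n is int; s is str

int, str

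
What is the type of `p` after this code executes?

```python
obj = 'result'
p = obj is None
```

'is' comparison returns bool

bool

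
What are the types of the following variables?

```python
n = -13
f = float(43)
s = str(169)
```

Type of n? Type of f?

n is int; f is float

int, float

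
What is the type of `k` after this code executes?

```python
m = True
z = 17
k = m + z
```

bool + int returns int (True is 1, so 1 + 17 = 18)

int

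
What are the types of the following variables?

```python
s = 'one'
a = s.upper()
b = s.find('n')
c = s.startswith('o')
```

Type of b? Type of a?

str.find() returns int; str.upper() returns str

int, str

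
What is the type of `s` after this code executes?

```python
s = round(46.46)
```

round() with no ndigits arg returns int

int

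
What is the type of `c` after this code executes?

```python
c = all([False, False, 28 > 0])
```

all() returns bool

bool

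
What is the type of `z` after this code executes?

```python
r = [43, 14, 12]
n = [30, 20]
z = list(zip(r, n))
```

list(zip(...)) returns a list of tuples

list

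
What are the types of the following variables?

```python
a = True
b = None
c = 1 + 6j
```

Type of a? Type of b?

a is bool; b is NoneType

bool, NoneType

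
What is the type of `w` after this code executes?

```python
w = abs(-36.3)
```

abs() of float returns float

float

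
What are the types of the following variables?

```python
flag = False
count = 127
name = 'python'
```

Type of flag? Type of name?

flag is bool; name is str

bool, str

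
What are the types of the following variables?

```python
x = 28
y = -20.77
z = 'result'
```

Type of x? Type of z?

x is int; z is str

int, str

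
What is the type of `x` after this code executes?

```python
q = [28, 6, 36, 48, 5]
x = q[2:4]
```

Slicing a list always returns a list

list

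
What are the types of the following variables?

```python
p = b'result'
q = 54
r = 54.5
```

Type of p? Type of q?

p is bytes; q is int

bytes, int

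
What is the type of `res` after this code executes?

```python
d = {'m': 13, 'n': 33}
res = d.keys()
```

.keys() returns a dict_keys view object

dict_keys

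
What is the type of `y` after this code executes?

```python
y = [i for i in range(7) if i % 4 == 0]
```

A list comprehension [...] produces a list

list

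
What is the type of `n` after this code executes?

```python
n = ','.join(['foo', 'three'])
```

str.join() returns str

str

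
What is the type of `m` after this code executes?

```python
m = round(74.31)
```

round() with no ndigits arg returns int

int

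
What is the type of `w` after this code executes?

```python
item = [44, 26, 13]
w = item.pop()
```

list.pop() returns the popped element (int here)

int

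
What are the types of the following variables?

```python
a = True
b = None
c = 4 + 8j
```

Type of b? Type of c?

b is NoneType; c is complex

NoneType, complex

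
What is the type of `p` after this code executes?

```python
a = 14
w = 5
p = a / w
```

int / int always returns float in Python 3 (14 / 5 = 2.8)

float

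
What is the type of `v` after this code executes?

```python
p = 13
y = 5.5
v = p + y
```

int + float returns float (13 + 5.5 = 18.5)

float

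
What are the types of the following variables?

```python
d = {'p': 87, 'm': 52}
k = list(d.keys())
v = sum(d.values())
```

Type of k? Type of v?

list(...) returns list; sum of int values returns int

list, int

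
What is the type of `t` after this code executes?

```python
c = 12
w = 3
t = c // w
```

int // int returns int (12 // 3 = 4)

int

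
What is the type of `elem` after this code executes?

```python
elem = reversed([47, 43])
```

reversed() on a list returns a list_reverseiterator

list_reverseiterator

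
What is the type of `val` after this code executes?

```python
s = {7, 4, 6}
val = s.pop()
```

Popping from a set of ints returns int

int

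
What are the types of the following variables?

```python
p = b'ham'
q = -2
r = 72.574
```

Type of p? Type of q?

p is bytes; q is int

bytes, int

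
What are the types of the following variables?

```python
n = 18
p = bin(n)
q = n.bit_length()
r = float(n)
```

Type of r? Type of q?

float() returns float; int.bit_length() returns int

float, int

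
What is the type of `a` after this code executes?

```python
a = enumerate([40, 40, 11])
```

enumerate() returns an enumerate iterator object

enumerate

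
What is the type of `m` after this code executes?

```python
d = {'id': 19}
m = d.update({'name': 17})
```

dict.update() returns None

NoneType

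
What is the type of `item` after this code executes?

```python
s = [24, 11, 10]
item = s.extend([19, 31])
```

list.extend() returns None

NoneType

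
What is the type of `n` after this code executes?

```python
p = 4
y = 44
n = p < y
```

Comparison operators return bool

bool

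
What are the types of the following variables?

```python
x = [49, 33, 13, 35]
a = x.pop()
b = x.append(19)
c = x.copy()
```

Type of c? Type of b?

list.copy() returns list; list.append() returns None

list, NoneType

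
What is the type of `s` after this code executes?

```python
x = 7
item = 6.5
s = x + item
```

int + float returns float (7 + 6.5 = 13.5)

float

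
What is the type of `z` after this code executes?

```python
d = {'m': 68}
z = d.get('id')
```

dict.get() returns None when key 'id' is not found and no default given

NoneType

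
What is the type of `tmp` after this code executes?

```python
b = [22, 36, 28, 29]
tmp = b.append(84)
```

list.append() returns None (mutates in place)

NoneType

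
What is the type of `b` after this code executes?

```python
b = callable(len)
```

callable() returns bool

bool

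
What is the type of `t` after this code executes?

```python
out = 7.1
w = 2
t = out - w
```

float - int returns float (7.1 - 2 = 5.1)

float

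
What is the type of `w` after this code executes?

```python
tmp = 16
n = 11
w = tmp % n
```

int % int returns int (16 % 11 = 5)

int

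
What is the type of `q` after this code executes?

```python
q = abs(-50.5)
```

abs() of float returns float

float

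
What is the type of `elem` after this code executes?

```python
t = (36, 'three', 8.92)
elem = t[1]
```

Index 1 of tuple is 'three' which is str

str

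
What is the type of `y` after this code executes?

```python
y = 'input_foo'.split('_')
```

str.split() returns list

list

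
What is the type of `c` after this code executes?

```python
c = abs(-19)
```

abs() of int returns int

int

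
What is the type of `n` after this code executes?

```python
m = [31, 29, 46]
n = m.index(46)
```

list.index() returns int

int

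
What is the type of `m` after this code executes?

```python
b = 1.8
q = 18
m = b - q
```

float - int returns float (1.8 - 18 = -16.2)

float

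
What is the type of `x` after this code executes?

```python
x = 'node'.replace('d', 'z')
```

str.replace() returns str

str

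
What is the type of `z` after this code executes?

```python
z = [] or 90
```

'or' returns first truthy value (90, which is int)

int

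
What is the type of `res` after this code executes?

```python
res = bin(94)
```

bin() returns str representation

str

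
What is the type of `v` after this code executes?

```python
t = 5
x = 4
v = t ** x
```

int ** positive int returns int (5 ** 4 = 625)

int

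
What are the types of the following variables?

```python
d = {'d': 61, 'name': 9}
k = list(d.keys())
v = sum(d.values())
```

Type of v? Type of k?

sum of int values returns int; list(...) returns list

int, list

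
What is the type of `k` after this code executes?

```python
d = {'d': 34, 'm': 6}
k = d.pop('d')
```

dict.pop() returns the value (int)

int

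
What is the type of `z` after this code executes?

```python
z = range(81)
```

range() returns a range object

range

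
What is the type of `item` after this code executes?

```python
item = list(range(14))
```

list(range(...)) returns list

list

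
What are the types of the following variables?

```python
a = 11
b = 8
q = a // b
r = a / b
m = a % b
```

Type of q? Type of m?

int // int returns int; int % int returns int

int, int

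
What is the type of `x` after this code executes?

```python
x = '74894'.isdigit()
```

str.isdigit() returns bool

bool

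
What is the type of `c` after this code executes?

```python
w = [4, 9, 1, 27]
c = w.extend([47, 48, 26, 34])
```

list.extend() returns None

NoneType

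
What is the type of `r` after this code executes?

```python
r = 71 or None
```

'or' returns first truthy value (71, int)

int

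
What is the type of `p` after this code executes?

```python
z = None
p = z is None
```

'is' comparison returns bool

bool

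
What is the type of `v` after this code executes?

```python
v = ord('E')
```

ord() returns int (Unicode code point)

int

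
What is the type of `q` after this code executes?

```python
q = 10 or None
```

'or' returns first truthy value (10, int)

int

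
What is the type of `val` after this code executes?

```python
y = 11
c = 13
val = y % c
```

int % int returns int (11 % 13 = 11)

int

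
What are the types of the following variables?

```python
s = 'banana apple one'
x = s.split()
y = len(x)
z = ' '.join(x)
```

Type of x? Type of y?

str.split() returns list; len() returns int

list, int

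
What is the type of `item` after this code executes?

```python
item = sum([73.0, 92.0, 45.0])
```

sum() of floats returns float

float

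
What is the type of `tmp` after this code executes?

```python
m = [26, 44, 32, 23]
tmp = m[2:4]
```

Slicing a list always returns a list

list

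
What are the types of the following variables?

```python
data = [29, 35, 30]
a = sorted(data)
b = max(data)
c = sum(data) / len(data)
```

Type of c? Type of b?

int / int returns float; max of ints returns int

float, int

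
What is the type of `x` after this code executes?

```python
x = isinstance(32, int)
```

isinstance() returns bool

bool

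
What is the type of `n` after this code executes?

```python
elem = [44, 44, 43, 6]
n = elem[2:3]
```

Slicing a list always returns a list

list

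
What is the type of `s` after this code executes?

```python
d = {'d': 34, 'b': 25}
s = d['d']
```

Accessing dict[str, int] with key 'd' returns int value 34

int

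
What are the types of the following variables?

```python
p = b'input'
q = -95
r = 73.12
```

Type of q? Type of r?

q is int; r is float

int, float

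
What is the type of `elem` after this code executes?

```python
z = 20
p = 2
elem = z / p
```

int / int always returns float in Python 3 (20 / 2 = 10)

float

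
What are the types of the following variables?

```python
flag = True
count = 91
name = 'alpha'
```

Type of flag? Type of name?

flag is bool; name is str

bool, str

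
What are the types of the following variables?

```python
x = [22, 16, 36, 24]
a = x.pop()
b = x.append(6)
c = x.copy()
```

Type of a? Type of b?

list.pop() returns the element (int); list.append() returns None

int, NoneType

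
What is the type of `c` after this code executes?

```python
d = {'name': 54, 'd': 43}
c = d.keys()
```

.keys() returns a dict_keys view object

dict_keys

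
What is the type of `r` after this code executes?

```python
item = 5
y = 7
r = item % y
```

int % int returns int (5 % 7 = 5)

int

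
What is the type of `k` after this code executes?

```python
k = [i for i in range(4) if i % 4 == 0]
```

A list comprehension [...] produces a list

list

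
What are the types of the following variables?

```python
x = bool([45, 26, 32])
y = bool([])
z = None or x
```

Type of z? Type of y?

None or <bool> returns the bool; bool() returns bool

bool, bool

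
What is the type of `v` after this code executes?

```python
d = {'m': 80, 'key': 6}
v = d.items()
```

dict.items() returns a dict_items view

dict_items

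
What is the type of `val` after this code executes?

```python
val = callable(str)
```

callable() returns bool

bool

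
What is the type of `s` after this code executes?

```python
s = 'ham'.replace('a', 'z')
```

str.replace() returns str

str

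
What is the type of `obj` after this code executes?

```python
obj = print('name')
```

print() returns None

NoneType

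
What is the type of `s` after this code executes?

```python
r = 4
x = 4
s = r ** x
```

int ** positive int returns int (4 ** 4 = 256)

int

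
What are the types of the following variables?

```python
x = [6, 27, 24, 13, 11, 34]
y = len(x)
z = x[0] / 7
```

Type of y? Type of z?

len() returns int; int / int returns float

int, float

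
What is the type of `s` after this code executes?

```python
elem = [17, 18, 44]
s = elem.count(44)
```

list.count() returns int

int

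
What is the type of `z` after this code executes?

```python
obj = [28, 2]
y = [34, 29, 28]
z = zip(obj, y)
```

zip() returns a zip iterator object

zip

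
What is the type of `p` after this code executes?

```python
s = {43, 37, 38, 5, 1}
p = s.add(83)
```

set.add() returns None (mutates in place)

NoneType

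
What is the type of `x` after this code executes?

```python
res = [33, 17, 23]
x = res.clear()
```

list.clear() returns None

NoneType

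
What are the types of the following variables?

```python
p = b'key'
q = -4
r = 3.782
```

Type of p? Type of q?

p is bytes; q is int

bytes, int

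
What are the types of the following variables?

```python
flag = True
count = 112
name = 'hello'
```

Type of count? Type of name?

count is int; name is str

int, str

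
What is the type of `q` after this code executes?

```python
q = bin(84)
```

bin() returns str representation

str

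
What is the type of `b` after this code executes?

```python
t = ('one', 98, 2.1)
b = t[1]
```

Index 1 of tuple is 98 which is int

int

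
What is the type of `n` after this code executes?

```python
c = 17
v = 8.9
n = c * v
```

int * float returns float (17 * 8.9 = 151.3)

float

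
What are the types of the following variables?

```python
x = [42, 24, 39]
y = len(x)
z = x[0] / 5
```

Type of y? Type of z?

len() returns int; int / int returns float

int, float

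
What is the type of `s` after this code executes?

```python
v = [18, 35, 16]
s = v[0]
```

Indexing a list of ints returns int (v[0] = 18)

int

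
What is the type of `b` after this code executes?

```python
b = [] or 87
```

'or' returns first truthy value (87, which is int)

int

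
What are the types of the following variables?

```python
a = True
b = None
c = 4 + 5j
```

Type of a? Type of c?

a is bool; c is complex

bool, complex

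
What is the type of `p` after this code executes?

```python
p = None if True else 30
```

Ternary: condition is True, if branch (None) taken → NoneType

NoneType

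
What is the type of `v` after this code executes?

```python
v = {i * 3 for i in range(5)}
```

A set comprehension {expr for x in iterable} produces a set

set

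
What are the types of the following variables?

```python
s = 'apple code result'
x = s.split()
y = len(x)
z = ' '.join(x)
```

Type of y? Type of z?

len() returns int; str.join() returns str

int, str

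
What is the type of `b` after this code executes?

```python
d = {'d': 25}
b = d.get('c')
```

dict.get() returns None when key 'c' is not found and no default given

NoneType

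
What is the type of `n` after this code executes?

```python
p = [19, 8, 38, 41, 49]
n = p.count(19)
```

list.count() returns int

int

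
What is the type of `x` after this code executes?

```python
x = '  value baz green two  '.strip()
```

str.strip() returns str

str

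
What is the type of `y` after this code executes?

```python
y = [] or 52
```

'or' returns first truthy value (52, which is int)

int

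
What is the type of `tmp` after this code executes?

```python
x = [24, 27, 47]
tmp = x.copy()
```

list.copy() returns list

list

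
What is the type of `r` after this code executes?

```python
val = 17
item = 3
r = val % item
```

int % int returns int (17 % 3 = 2)

int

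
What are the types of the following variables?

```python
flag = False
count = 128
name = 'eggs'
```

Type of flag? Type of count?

flag is bool; count is int

bool, int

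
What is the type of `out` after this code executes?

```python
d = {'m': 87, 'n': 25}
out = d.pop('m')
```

dict.pop() returns the value (int)

int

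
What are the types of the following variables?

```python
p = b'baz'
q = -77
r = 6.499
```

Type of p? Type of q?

p is bytes; q is int

bytes, int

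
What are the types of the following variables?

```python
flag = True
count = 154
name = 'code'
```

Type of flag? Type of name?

flag is bool; name is str

bool, str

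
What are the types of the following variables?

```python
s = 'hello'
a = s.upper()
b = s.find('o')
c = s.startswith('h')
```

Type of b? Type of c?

str.find() returns int; str.startswith() returns bool

int, bool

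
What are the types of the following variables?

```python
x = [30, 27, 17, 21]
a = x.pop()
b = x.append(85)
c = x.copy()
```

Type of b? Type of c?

list.append() returns None; list.copy() returns list

NoneType, list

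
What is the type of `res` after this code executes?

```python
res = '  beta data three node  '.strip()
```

str.strip() returns str

str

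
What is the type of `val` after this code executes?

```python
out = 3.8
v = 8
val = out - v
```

float - int returns float (3.8 - 8 = -4.2)

float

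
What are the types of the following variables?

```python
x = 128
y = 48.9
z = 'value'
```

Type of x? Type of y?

x is int; y is float

int, float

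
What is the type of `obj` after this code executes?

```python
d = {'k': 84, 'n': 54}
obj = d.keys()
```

.keys() returns a dict_keys view object

dict_keys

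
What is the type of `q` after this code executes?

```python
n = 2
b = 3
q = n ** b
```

int ** positive int returns int (2 ** 3 = 8)

int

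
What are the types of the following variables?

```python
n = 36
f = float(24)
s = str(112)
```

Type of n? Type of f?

n is int; f is float

int, float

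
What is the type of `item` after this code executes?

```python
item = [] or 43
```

'or' returns first truthy value (43, which is int)

int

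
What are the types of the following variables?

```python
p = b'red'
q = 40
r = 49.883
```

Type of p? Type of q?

p is bytes; q is int

bytes, int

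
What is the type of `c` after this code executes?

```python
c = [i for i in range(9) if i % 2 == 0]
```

A list comprehension [...] produces a list

list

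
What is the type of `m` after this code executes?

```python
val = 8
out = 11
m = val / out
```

int / int always returns float in Python 3 (8 / 11 = 0.727273)

float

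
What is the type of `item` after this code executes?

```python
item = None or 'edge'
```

'or' with None returns the other value ('edge', str)

str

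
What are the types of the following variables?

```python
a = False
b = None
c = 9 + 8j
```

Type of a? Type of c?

a is bool; c is complex

bool, complex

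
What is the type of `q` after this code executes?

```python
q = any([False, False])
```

any() returns bool

bool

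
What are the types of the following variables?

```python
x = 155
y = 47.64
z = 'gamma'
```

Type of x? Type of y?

x is int; y is float

int, float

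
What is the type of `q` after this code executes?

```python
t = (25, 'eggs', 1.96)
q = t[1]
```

Index 1 of tuple is 'eggs' which is str

str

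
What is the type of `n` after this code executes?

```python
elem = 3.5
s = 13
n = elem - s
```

float - int returns float (3.5 - 13 = -9.5)

float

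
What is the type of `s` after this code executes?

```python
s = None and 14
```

'and' returns first falsy value (None)

NoneType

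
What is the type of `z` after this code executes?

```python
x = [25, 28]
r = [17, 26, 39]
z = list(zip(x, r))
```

list(zip(...)) returns a list of tuples

list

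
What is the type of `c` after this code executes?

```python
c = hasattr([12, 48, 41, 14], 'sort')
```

hasattr() returns bool

bool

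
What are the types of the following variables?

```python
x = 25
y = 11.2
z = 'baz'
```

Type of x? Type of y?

x is int; y is float

int, float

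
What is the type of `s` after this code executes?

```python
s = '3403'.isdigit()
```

str.isdigit() returns bool

bool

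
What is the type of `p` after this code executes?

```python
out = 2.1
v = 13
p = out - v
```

float - int returns float (2.1 - 13 = -10.9)

float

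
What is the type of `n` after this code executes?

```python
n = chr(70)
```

chr() returns str (single character)

str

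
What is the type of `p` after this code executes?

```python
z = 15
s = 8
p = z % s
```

int % int returns int (15 % 8 = 7)

int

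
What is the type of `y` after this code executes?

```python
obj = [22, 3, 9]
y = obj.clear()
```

list.clear() returns None

NoneType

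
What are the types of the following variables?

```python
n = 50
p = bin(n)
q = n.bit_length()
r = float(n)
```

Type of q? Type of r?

int.bit_length() returns int; float() returns float

int, float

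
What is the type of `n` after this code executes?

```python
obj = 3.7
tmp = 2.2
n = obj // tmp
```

float // float returns float (floor division preserves float type)

float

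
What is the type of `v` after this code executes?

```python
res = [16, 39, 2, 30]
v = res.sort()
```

list.sort() returns None (sorts in place)

NoneType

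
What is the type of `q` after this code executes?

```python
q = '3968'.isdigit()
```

str.isdigit() returns bool

bool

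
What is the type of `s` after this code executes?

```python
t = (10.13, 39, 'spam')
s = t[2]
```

Index 2 of tuple is 'spam' which is str

str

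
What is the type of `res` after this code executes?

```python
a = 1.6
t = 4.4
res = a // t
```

float // float returns float (floor division preserves float type)

float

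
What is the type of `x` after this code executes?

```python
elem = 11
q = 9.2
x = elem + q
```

int + float returns float (11 + 9.2 = 20.2)

float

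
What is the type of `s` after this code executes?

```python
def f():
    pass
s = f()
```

A function with no return statement returns None

NoneType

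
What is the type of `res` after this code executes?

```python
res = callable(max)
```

callable() returns bool

bool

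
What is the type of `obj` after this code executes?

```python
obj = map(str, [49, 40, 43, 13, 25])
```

map() returns a map iterator object

map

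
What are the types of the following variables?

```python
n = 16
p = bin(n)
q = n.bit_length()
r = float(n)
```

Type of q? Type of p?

int.bit_length() returns int; bin() returns str

int, str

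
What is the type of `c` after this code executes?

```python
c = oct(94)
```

oct() returns str representation

str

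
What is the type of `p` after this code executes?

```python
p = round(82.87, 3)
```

round() with ndigits arg returns float

float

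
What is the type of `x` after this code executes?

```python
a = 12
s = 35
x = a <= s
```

Comparison operators return bool

bool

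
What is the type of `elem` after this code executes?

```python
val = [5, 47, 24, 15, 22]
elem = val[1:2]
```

Slicing a list always returns a list

list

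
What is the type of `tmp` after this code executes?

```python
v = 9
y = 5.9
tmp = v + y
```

int + float returns float (9 + 5.9 = 14.9)

float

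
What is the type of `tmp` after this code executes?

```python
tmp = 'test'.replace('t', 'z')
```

str.replace() returns str

str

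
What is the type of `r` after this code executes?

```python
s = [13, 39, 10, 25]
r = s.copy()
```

list.copy() returns list

list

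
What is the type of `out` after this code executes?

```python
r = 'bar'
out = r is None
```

'is' comparison returns bool

bool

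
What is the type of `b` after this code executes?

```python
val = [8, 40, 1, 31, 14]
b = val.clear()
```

list.clear() returns None

NoneType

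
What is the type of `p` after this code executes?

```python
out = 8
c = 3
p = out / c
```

int / int always returns float in Python 3 (8 / 3 = 2.66667)

float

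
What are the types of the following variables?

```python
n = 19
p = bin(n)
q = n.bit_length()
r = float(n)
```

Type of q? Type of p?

int.bit_length() returns int; bin() returns str

int, str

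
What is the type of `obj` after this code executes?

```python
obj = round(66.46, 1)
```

round() with ndigits arg returns float

float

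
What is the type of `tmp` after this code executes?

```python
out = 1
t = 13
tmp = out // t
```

int // int returns int (1 // 13 = 0)

int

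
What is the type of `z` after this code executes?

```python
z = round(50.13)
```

round() with no ndigits arg returns int

int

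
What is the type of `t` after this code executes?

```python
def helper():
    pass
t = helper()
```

A function with no return statement returns None

NoneType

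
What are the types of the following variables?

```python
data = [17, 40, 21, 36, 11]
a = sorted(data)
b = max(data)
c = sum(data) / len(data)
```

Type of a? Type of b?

sorted() returns list; max of ints returns int

list, int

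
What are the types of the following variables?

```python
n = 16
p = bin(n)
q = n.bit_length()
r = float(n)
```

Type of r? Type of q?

float() returns float; int.bit_length() returns int

float, int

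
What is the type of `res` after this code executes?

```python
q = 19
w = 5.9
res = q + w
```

int + float returns float (19 + 5.9 = 24.9)

float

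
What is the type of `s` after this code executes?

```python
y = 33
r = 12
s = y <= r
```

Comparison operators return bool

bool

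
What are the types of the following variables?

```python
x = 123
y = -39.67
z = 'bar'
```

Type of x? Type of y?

x is int; y is float

int, float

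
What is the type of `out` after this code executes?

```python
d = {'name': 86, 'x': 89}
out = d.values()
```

.values() returns a dict_values view object

dict_values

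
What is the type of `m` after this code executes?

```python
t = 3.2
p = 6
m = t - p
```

float - int returns float (3.2 - 6 = -2.8)

float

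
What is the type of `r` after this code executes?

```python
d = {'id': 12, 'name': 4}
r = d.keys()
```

.keys() returns a dict_keys view object

dict_keys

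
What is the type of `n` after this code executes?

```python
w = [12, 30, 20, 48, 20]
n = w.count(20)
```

list.count() returns int

int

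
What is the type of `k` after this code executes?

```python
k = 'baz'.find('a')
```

str.find() returns int (index, or -1)

int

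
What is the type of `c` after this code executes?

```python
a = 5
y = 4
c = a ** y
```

int ** positive int returns int (5 ** 4 = 625)

int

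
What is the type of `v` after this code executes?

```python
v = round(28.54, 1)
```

round() with ndigits arg returns float

float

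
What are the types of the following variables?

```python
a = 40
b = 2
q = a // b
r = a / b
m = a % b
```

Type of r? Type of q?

int / int returns float; int // int returns int

float, int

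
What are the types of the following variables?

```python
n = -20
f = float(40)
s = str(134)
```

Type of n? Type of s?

n is int; s is str

int, str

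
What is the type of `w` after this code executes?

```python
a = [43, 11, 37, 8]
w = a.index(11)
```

list.index() returns int

int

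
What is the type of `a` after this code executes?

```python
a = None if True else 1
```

Ternary: condition is True, if branch (None) taken → NoneType

NoneType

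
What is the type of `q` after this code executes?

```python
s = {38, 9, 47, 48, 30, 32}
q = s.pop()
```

Popping from a set of ints returns int

int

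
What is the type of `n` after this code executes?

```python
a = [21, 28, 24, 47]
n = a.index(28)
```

list.index() returns int

int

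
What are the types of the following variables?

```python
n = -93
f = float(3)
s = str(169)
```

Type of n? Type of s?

n is int; s is str

int, str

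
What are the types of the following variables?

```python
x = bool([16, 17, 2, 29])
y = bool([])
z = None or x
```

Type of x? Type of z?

bool() returns bool; None or <bool> returns the bool

bool, bool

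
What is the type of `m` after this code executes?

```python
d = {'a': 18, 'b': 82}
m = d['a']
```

Accessing dict[str, int] with key 'a' returns int value 18

int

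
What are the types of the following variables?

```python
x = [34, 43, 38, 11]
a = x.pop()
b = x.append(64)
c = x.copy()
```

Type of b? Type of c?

list.append() returns None; list.copy() returns list

NoneType, list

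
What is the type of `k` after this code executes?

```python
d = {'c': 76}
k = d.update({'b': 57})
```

dict.update() returns None

NoneType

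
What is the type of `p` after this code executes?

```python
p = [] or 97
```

'or' returns first truthy value (97, which is int)

int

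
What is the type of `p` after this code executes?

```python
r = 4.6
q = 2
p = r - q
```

float - int returns float (4.6 - 2 = 2.6)

float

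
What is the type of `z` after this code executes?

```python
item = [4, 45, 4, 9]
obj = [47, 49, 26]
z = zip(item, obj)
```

zip() returns a zip iterator object

zip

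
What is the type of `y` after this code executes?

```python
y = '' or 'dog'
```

'or' returns first truthy value ('dog', which is str)

str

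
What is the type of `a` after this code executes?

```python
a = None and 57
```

'and' returns first falsy value (None)

NoneType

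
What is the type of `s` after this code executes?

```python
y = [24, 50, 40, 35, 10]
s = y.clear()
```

list.clear() returns None

NoneType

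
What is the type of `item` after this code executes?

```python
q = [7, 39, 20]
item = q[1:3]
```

Slicing a list always returns a list

list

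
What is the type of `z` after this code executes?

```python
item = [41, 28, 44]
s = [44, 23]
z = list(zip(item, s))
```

list(zip(...)) returns a list of tuples

list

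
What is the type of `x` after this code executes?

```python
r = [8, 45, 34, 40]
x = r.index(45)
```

list.index() returns int

int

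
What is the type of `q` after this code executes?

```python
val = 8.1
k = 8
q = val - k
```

float - int returns float (8.1 - 8 = 0.1)

float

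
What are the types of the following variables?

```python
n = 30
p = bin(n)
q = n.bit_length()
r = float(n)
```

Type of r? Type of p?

float() returns float; bin() returns str

float, str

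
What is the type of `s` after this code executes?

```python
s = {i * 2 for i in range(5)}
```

A set comprehension {expr for x in iterable} produces a set

set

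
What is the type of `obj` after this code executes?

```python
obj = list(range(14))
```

list(range(...)) returns list

list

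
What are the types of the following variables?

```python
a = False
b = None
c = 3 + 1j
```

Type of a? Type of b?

a is bool; b is NoneType

bool, NoneType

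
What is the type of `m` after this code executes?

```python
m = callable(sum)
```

callable() returns bool

bool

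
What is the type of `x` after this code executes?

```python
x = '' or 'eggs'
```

'or' returns first truthy value ('eggs', which is str)

str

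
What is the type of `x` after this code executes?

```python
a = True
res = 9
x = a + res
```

bool + int returns int (True is 1, so 1 + 9 = 10)

int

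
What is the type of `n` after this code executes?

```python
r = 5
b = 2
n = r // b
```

int // int returns int (5 // 2 = 2)

int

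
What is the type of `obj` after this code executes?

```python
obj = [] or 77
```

'or' returns first truthy value (77, which is int)

int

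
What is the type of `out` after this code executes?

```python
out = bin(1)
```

bin() returns str representation

str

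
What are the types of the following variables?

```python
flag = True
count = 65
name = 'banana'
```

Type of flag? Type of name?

flag is bool; name is str

bool, str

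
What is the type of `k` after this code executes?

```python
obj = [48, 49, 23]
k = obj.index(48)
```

list.index() returns int

int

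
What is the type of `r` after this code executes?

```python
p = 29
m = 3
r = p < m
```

Comparison operators return bool

bool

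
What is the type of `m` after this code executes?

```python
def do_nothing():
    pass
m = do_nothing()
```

A function with no return statement returns None

NoneType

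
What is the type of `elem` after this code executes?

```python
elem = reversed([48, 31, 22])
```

reversed() on a list returns a list_reverseiterator

list_reverseiterator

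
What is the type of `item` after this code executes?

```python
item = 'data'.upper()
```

str.upper() returns str

str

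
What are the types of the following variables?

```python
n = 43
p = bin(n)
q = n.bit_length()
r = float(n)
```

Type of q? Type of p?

int.bit_length() returns int; bin() returns str

int, str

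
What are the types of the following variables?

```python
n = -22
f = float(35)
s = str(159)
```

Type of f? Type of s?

f is float; s is str

float, str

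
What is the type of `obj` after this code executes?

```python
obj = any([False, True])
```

any() returns bool

bool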